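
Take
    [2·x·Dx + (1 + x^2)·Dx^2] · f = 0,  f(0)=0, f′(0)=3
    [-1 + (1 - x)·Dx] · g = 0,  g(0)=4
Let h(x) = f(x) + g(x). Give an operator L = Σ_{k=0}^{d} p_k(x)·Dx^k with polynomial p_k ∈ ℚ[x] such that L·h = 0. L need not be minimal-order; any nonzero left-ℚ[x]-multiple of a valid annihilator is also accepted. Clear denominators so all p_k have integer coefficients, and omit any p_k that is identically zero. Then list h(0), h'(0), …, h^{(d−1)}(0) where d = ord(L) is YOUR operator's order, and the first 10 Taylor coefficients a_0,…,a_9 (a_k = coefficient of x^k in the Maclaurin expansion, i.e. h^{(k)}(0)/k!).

f: a_k = 0, 3, 0, -1, 0, 3/5, 0, -3/7, 0, 1/3, …
g: a_k = 4, 4, 4, 4, 4, 4, 4, 4, 4, 4, …
L₀ := lclm(L_f,L_g); ord L₀ ≤ 2+1.
L = (2 - 8·x - 6·x^2)·Dx + (-4 + 2·x - 4·x^2 - 6·x^3)·Dx^2 + (1 - x^4)·Dx^3  (order 3).
h: a_k = 4, 7, 4, 3, 4, 23/5, 4, 25/7, 4, 13/3, …
ICs: h(0) = 4, h′(0) = 7, h′′(0) = 8.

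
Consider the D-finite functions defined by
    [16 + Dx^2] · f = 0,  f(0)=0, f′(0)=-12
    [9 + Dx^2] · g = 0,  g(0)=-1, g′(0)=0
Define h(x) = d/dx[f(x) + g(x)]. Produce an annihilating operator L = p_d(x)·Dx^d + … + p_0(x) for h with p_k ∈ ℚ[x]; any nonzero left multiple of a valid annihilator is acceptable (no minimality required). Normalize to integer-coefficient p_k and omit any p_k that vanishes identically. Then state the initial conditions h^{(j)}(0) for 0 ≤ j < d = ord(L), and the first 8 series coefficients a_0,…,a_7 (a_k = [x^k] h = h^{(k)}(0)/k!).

L = 144 + 25·Dx^2 + Dx^4  (order 4).
h: a_k = -12, 9, 96, -27/2, -128, 243/40, 1024/15, -729/560, …
ICs: h(0) = -12, h′(0) = 9, h′′(0) = 192, h′′′(0) = -81.

f: a_k = 0, -12, 0, 32, 0, -128/5, 0, 1024/105, …
g: a_k = -1, 0, 9/2, 0, -27/8, 0, 81/80, 0, …
h₀=f+g: left-lcm gives L₀, ord ≤ 4.
Derive L from L₀ (diff closure).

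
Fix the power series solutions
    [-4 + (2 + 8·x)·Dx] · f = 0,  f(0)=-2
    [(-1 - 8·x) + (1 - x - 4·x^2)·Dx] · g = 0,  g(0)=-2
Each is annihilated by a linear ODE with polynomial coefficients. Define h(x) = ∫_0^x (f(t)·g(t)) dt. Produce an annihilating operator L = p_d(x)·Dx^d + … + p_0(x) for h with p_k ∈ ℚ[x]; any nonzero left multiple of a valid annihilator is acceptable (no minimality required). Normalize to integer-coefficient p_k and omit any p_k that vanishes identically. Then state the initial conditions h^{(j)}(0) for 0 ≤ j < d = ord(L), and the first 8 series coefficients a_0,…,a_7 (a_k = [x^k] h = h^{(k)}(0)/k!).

L = (3 + 10·x + 24·x^2)·Dx + (-1 - 3·x + 8·x^2 + 16·x^3)·Dx^2  (order 2).
h: a_k = 0, 4, 6, 20/3, 21, 124/5, 286/3, 732/7, …
ICs: h(0) = 0, h′(0) = 4.

f: a_k = -2, -4, 4, -8, 20, -56, 168, -528, …
g: a_k = -2, -2, -10, -18, -58, -130, -362, -882, …
L₀ := L_f ⊗_s L_g (sym. prod.), ord ≤ 1.
Integrate: L := L₀·Dx.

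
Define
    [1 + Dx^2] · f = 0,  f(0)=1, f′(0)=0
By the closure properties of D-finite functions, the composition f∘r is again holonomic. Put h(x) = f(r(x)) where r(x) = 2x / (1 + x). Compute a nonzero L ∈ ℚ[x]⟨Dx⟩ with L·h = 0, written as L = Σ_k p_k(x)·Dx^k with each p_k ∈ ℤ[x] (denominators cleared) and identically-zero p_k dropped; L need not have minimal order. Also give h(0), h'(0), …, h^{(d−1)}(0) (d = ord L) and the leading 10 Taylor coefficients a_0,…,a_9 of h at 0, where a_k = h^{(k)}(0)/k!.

L = 4 + (2 + 6·x + 6·x^2 + 2·x^3)·Dx + (1 + 4·x + 6·x^2 + 4·x^3 + x^4)·Dx^2  (order 2).
h: a_k = 1, 0, -2, 4, -16/3, 16/3, -154/45, -4/5, 2354/315, -5168/315, …
ICs: h(0) = 1, h′(0) = 0.

f: a_k = 1, 0, -1/2, 0, 1/24, 0, -1/720, 0, 1/40320, 0, …
Change of var in L_f (x↦r) gives L₀.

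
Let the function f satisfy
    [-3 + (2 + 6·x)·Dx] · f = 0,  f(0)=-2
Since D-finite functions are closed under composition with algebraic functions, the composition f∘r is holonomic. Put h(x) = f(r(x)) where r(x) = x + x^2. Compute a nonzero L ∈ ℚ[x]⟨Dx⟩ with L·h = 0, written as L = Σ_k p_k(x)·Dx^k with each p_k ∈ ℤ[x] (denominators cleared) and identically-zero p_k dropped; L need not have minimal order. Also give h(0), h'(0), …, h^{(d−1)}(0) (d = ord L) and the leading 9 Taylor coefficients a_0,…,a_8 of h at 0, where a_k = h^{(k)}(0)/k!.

L = (-3 - 6·x) + (2 + 6·x + 6·x^2)·Dx  (order 1).
h: a_k = -2, -3, -3/4, 9/8, -99/64, 243/128, -999/512, 1377/1024, 6237/16384, …
ICs: h(0) = -2.

f: a_k = -2, -3, 9/4, -27/8, 405/64, -1701/128, 15309/512, -72171/1024, 2814669/16384, …
L₀ from L_f via x↦r, Dx↦r'^{-1}Dx.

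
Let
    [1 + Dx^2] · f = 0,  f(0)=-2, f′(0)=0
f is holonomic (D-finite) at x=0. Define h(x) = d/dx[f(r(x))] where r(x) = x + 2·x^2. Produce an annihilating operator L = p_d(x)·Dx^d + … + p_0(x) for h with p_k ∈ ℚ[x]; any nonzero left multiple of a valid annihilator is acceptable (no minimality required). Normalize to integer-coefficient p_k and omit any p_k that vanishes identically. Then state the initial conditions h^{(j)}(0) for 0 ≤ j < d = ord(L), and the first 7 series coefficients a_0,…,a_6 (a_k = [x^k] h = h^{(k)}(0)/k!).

L = (49 + 16·x + 96·x^2 + 256·x^3 + 256·x^4) + (-12 - 48·x)·Dx + (1 + 8·x + 16·x^2)·Dx^2  (order 2).
h: a_k = 0, 2, 12, 47/3, -10/3, -719/60, -553/30, …
ICs: h(0) = 0, h′(0) = 2.

f: a_k = -2, 0, 1, 0, -1/12, 0, 1/360, …
Change of var in L_f (x↦r) gives L₀.
h₀' ⇒ L via d/dx closure of L₀.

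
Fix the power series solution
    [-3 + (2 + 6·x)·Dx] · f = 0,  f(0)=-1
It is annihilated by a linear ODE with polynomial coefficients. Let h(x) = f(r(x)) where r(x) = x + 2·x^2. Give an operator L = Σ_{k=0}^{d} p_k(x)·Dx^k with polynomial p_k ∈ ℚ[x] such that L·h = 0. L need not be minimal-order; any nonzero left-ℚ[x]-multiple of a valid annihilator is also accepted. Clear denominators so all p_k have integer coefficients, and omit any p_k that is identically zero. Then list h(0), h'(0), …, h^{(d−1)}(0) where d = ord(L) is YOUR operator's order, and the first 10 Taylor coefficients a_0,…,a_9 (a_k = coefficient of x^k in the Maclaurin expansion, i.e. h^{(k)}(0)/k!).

L = (-3 - 12·x) + (2 + 6·x + 12·x^2)·Dx  (order 1).
h: a_k = -1, -3/2, -15/8, 45/16, -315/128, -405/256, 11205/1024, -41715/2048, 282285/32768, 3928095/65536, …
ICs: h(0) = -1.

f: a_k = -1, -3/2, 9/8, -27/16, 405/128, -1701/256, 15309/1024, -72171/2048, 2814669/32768, -14073345/65536, …
L₀ from L_f via x↦r, Dx↦r'^{-1}Dx.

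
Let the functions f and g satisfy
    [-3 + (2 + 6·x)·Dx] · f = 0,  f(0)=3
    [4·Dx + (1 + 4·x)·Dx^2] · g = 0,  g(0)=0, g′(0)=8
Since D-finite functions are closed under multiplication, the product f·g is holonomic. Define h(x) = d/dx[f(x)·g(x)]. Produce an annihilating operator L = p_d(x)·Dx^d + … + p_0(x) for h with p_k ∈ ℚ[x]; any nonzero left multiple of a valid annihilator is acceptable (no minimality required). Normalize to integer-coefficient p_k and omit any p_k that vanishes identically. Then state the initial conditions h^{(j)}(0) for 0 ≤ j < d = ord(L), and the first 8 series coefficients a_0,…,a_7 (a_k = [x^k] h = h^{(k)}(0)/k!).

f: a_k = 3, 9/2, -27/8, 81/16, -1215/128, 5103/256, -45927/1024, 216513/2048, …
g: a_k = 0, 8, -16, 128/3, -128, 2048/5, -4096/3, 32768/7, …
Product ⇒ symmetric product L₀, ord ≤ 2.
h=h₀': d/dx-closure on L₀ ⇒ L.
L = (-33 + 72·x + 432·x^2) + (-4 + 324·x + 2160·x^2 + 3456·x^3)·Dx + (4 + 88·x + 612·x^2 + 1728·x^3 + 1728·x^4)·Dx^2  (order 2).
h: a_k = 24, -24, 87, -390, 28149/16, -620859/80, 21442563/640, -159276489/1120, …
ICs: h(0) = 24, h′(0) = -24.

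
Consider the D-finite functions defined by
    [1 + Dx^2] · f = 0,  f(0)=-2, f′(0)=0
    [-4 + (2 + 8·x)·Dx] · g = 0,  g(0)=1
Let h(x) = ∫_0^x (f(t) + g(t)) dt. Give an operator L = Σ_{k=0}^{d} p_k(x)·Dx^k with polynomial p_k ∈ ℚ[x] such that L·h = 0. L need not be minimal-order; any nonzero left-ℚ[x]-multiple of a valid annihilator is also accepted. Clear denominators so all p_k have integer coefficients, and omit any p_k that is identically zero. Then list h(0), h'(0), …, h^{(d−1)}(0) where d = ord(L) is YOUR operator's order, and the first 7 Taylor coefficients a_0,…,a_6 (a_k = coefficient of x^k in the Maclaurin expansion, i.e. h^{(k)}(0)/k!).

L = (-26 - 16·x - 32·x^2)·Dx + (-3 - 4·x + 48·x^2 + 64·x^3)·Dx^2 + (-26 - 16·x - 32·x^2)·Dx^3 + (-3 - 4·x + 48·x^2 + 64·x^3)·Dx^4  (order 4).
h: a_k = 0, -1, 1, -1/3, 1, -121/60, 14/3, …
ICs: h(0) = 0, h′(0) = -1, h′′(0) = 2, h′′′(0) = -2.

f: a_k = -2, 0, 1, 0, -1/12, 0, 1/360, …
g: a_k = 1, 2, -2, 4, -10, 28, -84, …
h₀=f+g: left-lcm gives L₀, ord ≤ 3.
Integrate: L := L₀·Dx.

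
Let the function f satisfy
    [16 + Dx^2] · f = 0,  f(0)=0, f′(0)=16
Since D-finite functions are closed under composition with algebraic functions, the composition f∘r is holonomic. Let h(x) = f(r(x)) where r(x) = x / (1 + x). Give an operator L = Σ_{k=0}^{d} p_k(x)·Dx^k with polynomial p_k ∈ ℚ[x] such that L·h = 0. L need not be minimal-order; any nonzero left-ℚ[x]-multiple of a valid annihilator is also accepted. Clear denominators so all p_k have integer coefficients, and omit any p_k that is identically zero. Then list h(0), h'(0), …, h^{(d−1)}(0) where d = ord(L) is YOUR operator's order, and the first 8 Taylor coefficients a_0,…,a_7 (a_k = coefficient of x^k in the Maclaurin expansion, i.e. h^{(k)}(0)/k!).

L = 16 + (2 + 6·x + 6·x^2 + 2·x^3)·Dx + (1 + 4·x + 6·x^2 + 4·x^3 + x^4)·Dx^2  (order 2).
h: a_k = 0, 16, -16, -80/3, 112, -3088/15, 240, -39376/315, …
ICs: h(0) = 0, h′(0) = 16.

f: a_k = 0, 16, 0, -128/3, 0, 512/15, 0, -4096/315, …
Change of var in L_f (x↦r) gives L₀.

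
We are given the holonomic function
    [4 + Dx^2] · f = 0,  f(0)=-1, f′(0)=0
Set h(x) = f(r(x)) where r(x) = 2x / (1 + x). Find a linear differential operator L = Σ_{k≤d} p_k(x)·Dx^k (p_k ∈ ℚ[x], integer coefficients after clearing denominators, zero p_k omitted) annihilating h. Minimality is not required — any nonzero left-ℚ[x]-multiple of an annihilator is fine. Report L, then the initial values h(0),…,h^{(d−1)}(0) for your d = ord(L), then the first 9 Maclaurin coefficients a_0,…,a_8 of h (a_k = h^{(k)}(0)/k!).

L = 16 + (2 + 6·x + 6·x^2 + 2·x^3)·Dx + (1 + 4·x + 6·x^2 + 4·x^3 + x^4)·Dx^2  (order 2).
h: a_k = -1, 0, 8, -16, 40/3, 32/3, -2744/45, 656/5, -12568/63, …
ICs: h(0) = -1, h′(0) = 0.

f: a_k = -1, 0, 2, 0, -2/3, 0, 4/45, 0, -2/315, …
Change of var in L_f (x↦r) gives L₀.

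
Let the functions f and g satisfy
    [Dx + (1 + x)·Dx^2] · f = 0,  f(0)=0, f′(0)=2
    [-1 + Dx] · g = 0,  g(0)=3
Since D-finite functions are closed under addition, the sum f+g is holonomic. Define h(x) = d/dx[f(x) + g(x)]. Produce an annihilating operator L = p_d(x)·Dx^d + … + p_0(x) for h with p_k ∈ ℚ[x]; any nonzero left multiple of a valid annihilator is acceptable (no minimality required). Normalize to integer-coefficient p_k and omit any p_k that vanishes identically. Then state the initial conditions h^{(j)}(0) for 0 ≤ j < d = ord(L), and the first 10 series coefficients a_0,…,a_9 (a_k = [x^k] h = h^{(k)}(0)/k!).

f: a_k = 0, 2, -1, 2/3, -1/2, 2/5, -1/3, 2/7, -1/4, 2/9, …
g: a_k = 3, 3, 3/2, 1/2, 1/8, 1/40, 1/240, 1/1680, 1/13440, 1/120960, …
f+g: L₀ = lclm(L_f,L_g), ord ≤ 2+1.
Derive L from L₀ (diff closure).
L = (-3 - x) + (1 - 2·x - x^2)·Dx + (2 + 3·x + x^2)·Dx^2  (order 2).
h: a_k = 5, 1, 7/2, -3/2, 17/8, -79/40, 481/240, -3359/1680, 26881/13440, -241919/120960, …
ICs: h(0) = 5, h′(0) = 1.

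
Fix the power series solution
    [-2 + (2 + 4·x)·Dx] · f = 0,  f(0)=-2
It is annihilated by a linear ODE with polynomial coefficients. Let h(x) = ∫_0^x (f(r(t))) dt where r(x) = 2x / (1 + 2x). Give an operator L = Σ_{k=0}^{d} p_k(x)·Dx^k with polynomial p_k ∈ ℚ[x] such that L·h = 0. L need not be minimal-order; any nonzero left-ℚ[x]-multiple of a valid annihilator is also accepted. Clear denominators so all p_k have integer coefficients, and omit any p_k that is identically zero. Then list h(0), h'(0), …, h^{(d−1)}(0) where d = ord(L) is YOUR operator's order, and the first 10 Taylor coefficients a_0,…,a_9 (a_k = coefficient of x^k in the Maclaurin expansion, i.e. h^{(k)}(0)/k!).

f: a_k = -2, -2, 1, -1, 5/4, -7/4, 21/8, -33/8, 429/64, -715/64, …
f∘r: x↦r, Dx↦Dx/r' in L_f ⇒ L₀.
h=∫₀ˣh₀: take L = L₀·Dx.
L = -2·Dx + (1 + 8·x + 12·x^2)·Dx^2  (order 2).
h: a_k = 0, -2, -2, 4, -10, 148/5, -100, 2616/7, -1506, 6420, …
ICs: h(0) = 0, h′(0) = -2.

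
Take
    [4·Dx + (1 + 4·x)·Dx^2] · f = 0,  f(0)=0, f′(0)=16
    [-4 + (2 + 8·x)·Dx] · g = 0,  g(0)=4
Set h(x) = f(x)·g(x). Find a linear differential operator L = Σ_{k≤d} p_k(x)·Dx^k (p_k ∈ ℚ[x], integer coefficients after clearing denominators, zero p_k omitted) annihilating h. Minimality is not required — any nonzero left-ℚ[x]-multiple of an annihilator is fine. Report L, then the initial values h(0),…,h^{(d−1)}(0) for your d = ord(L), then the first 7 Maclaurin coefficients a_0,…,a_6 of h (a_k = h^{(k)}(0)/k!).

L = 4 + (1 + 8·x + 16·x^2)·Dx^2  (order 2).
h: a_k = 0, 64, 0, -128/3, 512/3, -9088/15, 31744/15, …
ICs: h(0) = 0, h′(0) = 64.

f: a_k = 0, 16, -32, 256/3, -256, 4096/5, -8192/3, …
g: a_k = 4, 8, -8, 16, -40, 112, -336, …
Product ⇒ symmetric product L₀, ord ≤ 2.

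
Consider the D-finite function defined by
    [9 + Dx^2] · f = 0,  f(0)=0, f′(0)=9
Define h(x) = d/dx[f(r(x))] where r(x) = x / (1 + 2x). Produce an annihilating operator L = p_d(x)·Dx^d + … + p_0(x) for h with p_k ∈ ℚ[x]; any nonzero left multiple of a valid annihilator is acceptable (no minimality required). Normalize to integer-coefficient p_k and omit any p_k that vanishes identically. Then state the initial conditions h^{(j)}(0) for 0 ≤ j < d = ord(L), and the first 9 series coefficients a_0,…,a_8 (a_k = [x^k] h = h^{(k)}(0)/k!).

f: a_k = 0, 9, 0, -27/2, 0, 243/40, 0, -729/560, 0, …
Change of var in L_f (x↦r) gives L₀.
Differentiate: ansatz ord ≤ ord L₀ ⇒ L.
L = (33 + 96·x + 96·x^2) + (12 + 72·x + 144·x^2 + 96·x^3)·Dx + (1 + 8·x + 24·x^2 + 32·x^3 + 16·x^4)·Dx^2  (order 2).
h: a_k = 9, -36, 135/2, 36, -6957/8, 8775/2, -1288449/80, 249489/5, -122811795/896, …
ICs: h(0) = 9, h′(0) = -36.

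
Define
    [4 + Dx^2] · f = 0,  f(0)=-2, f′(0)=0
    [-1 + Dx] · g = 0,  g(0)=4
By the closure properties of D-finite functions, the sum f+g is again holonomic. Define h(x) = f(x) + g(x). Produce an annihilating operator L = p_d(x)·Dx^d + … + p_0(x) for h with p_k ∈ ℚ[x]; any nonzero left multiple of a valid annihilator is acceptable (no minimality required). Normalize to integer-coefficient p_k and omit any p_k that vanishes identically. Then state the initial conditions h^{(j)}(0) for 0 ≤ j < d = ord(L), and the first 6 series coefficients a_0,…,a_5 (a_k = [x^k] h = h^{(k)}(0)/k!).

L = -4 + 4·Dx - Dx^2 + Dx^3  (order 3).
h: a_k = 2, 4, 6, 2/3, -7/6, 1/30, …
ICs: h(0) = 2, h′(0) = 4, h′′(0) = 12.

f: a_k = -2, 0, 4, 0, -4/3, 0, …
g: a_k = 4, 4, 2, 2/3, 1/6, 1/30, …
Sum ⇒ L₀ = lclm(L_f,L_g) in ℚ(x)⟨Dx⟩.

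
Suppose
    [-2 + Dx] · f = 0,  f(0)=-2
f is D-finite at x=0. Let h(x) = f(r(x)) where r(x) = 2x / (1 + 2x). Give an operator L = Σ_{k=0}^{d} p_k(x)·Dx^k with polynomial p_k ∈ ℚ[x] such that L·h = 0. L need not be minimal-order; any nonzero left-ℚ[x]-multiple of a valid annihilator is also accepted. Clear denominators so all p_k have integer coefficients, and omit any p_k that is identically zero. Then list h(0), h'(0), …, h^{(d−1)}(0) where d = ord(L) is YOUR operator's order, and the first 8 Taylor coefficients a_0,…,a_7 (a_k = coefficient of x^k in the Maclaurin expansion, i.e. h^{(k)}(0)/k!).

L = -4 + (1 + 4·x + 4·x^2)·Dx  (order 1).
h: a_k = -2, -8, 0, 32/3, -64/3, 128/5, -512/45, -2560/63, …
ICs: h(0) = -2.

f: a_k = -2, -4, -4, -8/3, -4/3, -8/15, -8/45, -16/315, …
h₀=f(r): pull back L_f along r ⇒ L₀.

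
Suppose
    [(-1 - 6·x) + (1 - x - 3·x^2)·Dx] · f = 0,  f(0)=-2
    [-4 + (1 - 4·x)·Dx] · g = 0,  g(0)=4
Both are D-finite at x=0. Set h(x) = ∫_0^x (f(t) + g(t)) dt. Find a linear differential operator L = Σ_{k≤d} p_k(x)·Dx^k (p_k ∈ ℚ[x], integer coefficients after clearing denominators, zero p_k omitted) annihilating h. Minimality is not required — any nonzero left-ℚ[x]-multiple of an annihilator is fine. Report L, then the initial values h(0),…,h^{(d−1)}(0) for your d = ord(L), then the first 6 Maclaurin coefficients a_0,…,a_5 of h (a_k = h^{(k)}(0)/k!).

L = (-72·x + 72·x^2 - 96·x^3)·Dx + (8 - 6·x - 66·x^2 + 112·x^3 - 192·x^4)·Dx^2 + (-1 + 7·x - 15·x^2 + 10·x^3 + 20·x^4 - 48·x^5)·Dx^3  (order 3).
h: a_k = 0, 2, 7, 56/3, 121/2, 986/5, …
ICs: h(0) = 0, h′(0) = 2, h′′(0) = 14.

f: a_k = -2, -2, -8, -14, -38, -80, …
g: a_k = 4, 16, 64, 256, 1024, 4096, …
L₀ := lclm(L_f,L_g); ord L₀ ≤ 1+1.
Integrate: L := L₀·Dx.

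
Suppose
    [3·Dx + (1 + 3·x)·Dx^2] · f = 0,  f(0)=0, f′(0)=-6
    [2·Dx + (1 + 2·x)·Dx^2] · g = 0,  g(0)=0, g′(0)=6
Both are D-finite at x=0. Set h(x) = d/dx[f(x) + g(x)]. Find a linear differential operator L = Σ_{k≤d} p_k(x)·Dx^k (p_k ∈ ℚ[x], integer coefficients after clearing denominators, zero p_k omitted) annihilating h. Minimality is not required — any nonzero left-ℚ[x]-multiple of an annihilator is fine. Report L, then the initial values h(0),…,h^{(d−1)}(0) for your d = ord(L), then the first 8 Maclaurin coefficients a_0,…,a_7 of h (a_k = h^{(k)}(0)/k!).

L = 12 + (10 + 24·x)·Dx + (1 + 5·x + 6·x^2)·Dx^2  (order 2).
h: a_k = 0, 6, -30, 114, -390, 1266, -3990, 12354, …
ICs: h(0) = 0, h′(0) = 6.

f: a_k = 0, -6, 9, -18, 81/2, -486/5, 243, -4374/7, …
g: a_k = 0, 6, -6, 8, -12, 96/5, -32, 384/7, …
Sum ⇒ L₀ = lclm(L_f,L_g) in ℚ(x)⟨Dx⟩.
Differentiate: ansatz ord ≤ ord L₀ ⇒ L.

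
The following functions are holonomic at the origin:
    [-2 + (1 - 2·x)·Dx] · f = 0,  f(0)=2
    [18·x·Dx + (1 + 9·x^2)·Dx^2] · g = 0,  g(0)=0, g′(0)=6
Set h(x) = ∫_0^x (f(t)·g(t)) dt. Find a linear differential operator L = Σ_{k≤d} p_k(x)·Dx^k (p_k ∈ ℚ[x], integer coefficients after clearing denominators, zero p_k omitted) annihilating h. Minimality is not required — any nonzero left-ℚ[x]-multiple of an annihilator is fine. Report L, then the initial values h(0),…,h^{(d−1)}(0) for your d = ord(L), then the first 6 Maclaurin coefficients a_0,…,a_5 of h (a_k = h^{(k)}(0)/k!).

L = 36·x·Dx + (4 - 18·x + 72·x^2)·Dx^2 + (-1 + 2·x - 9·x^2 + 18·x^3)·Dx^3  (order 3).
h: a_k = 0, 0, 6, 8, 3, 24/5, …
ICs: h(0) = 0, h′(0) = 0, h′′(0) = 12.

f: a_k = 2, 4, 8, 16, 32, 64, …
g: a_k = 0, 6, 0, -18, 0, 486/5, …
f·g: L₀ = L_f ⊗_s L_g, ord ≤ 1·2.
h=∫₀ˣh₀: take L = L₀·Dx.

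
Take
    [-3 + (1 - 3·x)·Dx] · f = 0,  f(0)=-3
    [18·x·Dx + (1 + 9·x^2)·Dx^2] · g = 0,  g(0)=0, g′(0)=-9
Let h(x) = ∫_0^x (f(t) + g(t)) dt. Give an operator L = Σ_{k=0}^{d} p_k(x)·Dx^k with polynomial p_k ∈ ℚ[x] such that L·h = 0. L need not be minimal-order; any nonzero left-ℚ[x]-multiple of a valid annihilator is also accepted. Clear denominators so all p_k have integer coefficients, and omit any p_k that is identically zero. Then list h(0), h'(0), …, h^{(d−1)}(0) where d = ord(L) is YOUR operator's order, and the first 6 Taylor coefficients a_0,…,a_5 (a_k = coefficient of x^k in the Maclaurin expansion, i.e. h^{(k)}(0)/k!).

f: a_k = -3, -9, -27, -81, -243, -729, …
g: a_k = 0, -9, 0, 27, 0, -729/5, …
Weyl lclm of L_f,L_g ⇒ L₀ (ord ≤ 3).
h=∫₀ˣh₀: take L = L₀·Dx.
L = (-18 + 216·x + 486·x^2)·Dx^2 + (12 - 18·x + 108·x^2 + 486·x^3)·Dx^3 + (-1 + 81·x^4)·Dx^4  (order 4).
h: a_k = 0, -3, -9, -9, -27/2, -243/5, …
ICs: h(0) = 0, h′(0) = -3, h′′(0) = -18, h′′′(0) = -54.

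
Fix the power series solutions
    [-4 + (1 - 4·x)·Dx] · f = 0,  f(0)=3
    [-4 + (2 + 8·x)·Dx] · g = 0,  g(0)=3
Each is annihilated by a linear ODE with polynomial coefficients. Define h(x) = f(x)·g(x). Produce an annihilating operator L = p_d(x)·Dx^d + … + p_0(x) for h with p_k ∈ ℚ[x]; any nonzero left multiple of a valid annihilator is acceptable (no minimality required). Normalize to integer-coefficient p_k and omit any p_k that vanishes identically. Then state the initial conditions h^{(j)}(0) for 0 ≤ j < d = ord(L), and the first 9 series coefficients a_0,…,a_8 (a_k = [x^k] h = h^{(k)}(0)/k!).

L = (6 + 8·x) + (-1 + 16·x^2)·Dx  (order 1).
h: a_k = 9, 54, 198, 828, 3222, 13140, 51804, 209592, 830646, …
ICs: h(0) = 9.

f: a_k = 3, 12, 48, 192, 768, 3072, 12288, 49152, 196608, …
g: a_k = 3, 6, -6, 12, -30, 84, -252, 792, -2574, …
h₀=f·g: eliminate ⇒ L₀, order ≤ 1·1.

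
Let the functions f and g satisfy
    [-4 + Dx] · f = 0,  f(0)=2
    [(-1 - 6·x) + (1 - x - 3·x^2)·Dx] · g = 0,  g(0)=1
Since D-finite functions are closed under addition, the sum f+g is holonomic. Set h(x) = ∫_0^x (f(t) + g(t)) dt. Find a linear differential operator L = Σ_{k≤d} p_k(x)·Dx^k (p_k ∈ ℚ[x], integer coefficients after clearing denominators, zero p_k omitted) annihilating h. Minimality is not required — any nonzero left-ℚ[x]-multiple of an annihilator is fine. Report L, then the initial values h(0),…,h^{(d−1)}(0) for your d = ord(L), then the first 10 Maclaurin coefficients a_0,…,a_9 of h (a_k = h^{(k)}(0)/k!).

f: a_k = 2, 8, 16, 64/3, 64/3, 256/15, 512/45, 2048/315, 1024/315, 4096/2835, …
g: a_k = 1, 1, 4, 7, 19, 40, 97, 217, 508, 1159, …
h₀=f+g: left-lcm gives L₀, ord ≤ 2.
Integrate: L := L₀·Dx.
L = (16 - 8·x + 360·x^2 + 288·x^3)·Dx + (8 - 50·x - 134·x^2 + 96·x^3 + 144·x^4)·Dx^2 + (-3 + 13·x + 11·x^2 - 42·x^3 - 36·x^4)·Dx^3  (order 3).
h: a_k = 0, 3, 9/2, 20/3, 85/12, 121/15, 428/45, 4877/315, 70403/2520, 161044/2835, …
ICs: h(0) = 0, h′(0) = 3, h′′(0) = 9.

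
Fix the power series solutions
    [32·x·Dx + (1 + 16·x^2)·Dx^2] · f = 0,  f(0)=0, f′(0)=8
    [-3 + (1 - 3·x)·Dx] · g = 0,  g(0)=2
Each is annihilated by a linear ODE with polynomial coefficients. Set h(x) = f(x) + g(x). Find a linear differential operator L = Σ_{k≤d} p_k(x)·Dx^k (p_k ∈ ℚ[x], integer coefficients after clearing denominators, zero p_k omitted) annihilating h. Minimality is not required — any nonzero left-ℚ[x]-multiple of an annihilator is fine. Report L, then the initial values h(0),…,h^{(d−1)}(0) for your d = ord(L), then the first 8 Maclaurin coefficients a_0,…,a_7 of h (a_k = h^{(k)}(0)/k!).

L = (96 - 1152·x - 4608·x^2)·Dx + (-43 + 96·x - 240·x^2 - 4608·x^3)·Dx^2 + (3 + 7·x + 112·x^3 - 768·x^4)·Dx^3  (order 3).
h: a_k = 2, 14, 18, 34/3, 162, 4478/5, 1458, -2150/7, …
ICs: h(0) = 2, h′(0) = 14, h′′(0) = 36.

f: a_k = 0, 8, 0, -128/3, 0, 2048/5, 0, -32768/7, …
g: a_k = 2, 6, 18, 54, 162, 486, 1458, 4374, …
Sum ⇒ L₀ = lclm(L_f,L_g) in ℚ(x)⟨Dx⟩.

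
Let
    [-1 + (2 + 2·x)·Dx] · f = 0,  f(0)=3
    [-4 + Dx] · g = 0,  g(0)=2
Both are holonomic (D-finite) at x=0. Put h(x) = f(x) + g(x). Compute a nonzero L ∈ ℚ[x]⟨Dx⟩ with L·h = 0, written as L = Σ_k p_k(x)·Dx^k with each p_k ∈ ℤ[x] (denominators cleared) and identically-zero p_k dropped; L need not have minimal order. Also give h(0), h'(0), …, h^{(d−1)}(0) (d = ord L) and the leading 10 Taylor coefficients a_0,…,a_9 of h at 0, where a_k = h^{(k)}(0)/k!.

L = (36 + 32·x) + (-65 - 128·x - 64·x^2)·Dx + (14 + 30·x + 16·x^2)·Dx^2  (order 2).
h: a_k = 5, 19/2, 125/8, 1033/48, 8147/384, 65851/3840, 521453/46080, 4225489/645120, 33149027/10321920, 274516531/185794560, …
ICs: h(0) = 5, h′(0) = 19/2.

f: a_k = 3, 3/2, -3/8, 3/16, -15/128, 21/256, -63/1024, 99/2048, -1287/32768, 2145/65536, …
g: a_k = 2, 8, 16, 64/3, 64/3, 256/15, 512/45, 2048/315, 1024/315, 4096/2835, …
f+g: L₀ = lclm(L_f,L_g), ord ≤ 1+1.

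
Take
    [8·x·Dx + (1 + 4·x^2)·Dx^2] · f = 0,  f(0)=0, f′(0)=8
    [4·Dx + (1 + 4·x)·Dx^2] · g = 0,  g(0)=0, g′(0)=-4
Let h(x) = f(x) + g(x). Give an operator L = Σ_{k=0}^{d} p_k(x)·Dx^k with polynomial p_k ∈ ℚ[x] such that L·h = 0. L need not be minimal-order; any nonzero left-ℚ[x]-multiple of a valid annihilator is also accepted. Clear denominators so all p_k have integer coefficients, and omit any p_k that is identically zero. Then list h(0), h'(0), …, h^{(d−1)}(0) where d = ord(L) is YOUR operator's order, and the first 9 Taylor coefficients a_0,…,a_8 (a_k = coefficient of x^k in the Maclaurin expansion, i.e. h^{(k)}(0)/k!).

f: a_k = 0, 8, 0, -32/3, 0, 128/5, 0, -512/7, 0, …
g: a_k = 0, -4, 8, -64/3, 64, -1024/5, 2048/3, -16384/7, 8192, …
Weyl lclm of L_f,L_g ⇒ L₀ (ord ≤ 4).
L = (-8 - 96·x + 96·x^2 + 128·x^3)·Dx + (-10 - 16·x - 72·x^2 + 192·x^3 + 256·x^4)·Dx^2 + (-1 - 2·x + 8·x^2 + 8·x^3 + 48·x^4 + 64·x^5)·Dx^3  (order 3).
h: a_k = 0, 4, 8, -32, 64, -896/5, 2048/3, -16896/7, 8192, …
ICs: h(0) = 0, h′(0) = 4, h′′(0) = 16.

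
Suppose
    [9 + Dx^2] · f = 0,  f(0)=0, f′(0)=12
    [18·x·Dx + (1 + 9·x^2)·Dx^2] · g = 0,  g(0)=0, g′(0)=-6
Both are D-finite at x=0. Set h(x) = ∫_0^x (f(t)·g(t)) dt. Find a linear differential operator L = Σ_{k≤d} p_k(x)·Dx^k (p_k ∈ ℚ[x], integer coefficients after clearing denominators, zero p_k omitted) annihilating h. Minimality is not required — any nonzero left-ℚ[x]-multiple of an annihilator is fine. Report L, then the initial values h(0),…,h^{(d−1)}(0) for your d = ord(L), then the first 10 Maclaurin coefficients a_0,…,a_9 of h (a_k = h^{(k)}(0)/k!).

f: a_k = 0, 12, 0, -18, 0, 81/10, 0, -243/140, 0, 243/1120, …
g: a_k = 0, -6, 0, 18, 0, -486/5, 0, 4374/7, 0, -4374, …
h₀=f·g: eliminate ⇒ L₀, order ≤ 2·2.
∫: right-multiply L₀ by Dx.
L = (810 + 18954·x^2 + 72171·x^4 + 236196·x^6 + 531441·x^8)·Dx + (972·x + 14580·x^3 + 78732·x^5 + 236196·x^7)·Dx^2 + (108 + 2592·x^2 + 13122·x^4 + 52488·x^6 + 118098·x^8)·Dx^3 + (108·x + 1620·x^3 + 8748·x^5 + 26244·x^7)·Dx^4 + (2 + 54·x^2 + 567·x^4 + 2916·x^6 + 6561·x^8)·Dx^5  (order 5).
h: a_k = 0, 0, 0, -24, 0, 324/5, 0, -1539/7, 0, 10449/10, …
ICs: h(0) = 0, h′(0) = 0, h′′(0) = 0, h′′′(0) = -144, h′′′′(0) = 0.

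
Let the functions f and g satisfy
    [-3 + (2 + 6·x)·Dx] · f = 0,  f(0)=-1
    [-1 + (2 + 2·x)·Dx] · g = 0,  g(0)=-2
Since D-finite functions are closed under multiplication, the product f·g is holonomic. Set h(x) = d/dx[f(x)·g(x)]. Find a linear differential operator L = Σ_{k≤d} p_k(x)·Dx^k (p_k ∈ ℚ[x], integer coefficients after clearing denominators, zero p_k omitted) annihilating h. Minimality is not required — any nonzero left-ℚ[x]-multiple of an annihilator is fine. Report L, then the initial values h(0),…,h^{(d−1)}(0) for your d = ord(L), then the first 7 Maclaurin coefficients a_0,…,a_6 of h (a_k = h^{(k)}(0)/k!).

L = -1 + (-2 - 11·x - 18·x^2 - 9·x^3)·Dx  (order 1).
h: a_k = 4, -2, 6, -17, 95/2, -531/4, 1491/4, …
ICs: h(0) = 4.

f: a_k = -1, -3/2, 9/8, -27/16, 405/128, -1701/256, 15309/1024, …
g: a_k = -2, -1, 1/4, -1/8, 5/64, -7/128, 21/512, …
h₀=f·g: eliminate ⇒ L₀, order ≤ 1·1.
Differentiate: ansatz ord ≤ ord L₀ ⇒ L.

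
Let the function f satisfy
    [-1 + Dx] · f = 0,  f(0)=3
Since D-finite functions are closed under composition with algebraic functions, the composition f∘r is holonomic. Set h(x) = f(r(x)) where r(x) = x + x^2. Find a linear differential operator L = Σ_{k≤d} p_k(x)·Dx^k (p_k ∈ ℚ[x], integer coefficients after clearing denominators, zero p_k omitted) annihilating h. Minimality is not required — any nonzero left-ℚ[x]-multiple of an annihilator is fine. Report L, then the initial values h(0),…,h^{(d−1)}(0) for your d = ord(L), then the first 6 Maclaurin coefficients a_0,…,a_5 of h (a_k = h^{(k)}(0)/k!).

L = (-1 - 2·x) + Dx  (order 1).
h: a_k = 3, 3, 9/2, 7/2, 25/8, 81/40, …
ICs: h(0) = 3.

f: a_k = 3, 3, 3/2, 1/2, 1/8, 1/40, …
f∘r: x↦r, Dx↦Dx/r' in L_f ⇒ L₀.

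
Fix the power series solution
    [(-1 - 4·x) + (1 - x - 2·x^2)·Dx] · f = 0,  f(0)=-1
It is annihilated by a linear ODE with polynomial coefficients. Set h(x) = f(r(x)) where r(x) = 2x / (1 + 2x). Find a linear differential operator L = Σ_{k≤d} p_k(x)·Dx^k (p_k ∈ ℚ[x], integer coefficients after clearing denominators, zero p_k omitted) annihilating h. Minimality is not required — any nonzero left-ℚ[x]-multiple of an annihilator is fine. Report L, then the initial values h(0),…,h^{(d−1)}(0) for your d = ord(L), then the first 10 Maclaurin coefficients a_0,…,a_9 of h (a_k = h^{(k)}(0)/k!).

f: a_k = -1, -1, -3, -5, -11, -21, -43, -85, -171, -341, …
Substitute x→r, Dx→(1/r')Dx; clear ⇒ L₀.
L = (2 + 20·x) + (-1 - 4·x + 4·x^2 + 16·x^3)·Dx  (order 1).
h: a_k = -1, -2, -8, 0, -64, 128, -768, 2560, -11264, 43008, …
ICs: h(0) = -1.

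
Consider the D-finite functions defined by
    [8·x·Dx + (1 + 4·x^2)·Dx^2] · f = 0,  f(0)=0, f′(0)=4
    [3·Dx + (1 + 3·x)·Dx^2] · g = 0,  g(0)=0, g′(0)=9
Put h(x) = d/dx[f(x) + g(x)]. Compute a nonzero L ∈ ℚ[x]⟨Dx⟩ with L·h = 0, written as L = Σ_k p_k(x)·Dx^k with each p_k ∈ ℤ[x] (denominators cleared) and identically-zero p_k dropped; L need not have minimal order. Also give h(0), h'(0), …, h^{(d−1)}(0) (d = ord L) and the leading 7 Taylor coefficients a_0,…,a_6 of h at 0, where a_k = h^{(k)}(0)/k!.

L = (-24 - 216·x + 288·x^2 + 288·x^3) + (-26 - 48·x - 120·x^2 + 576·x^3 + 576·x^4)·Dx + (-3 - x + 24·x^2 + 32·x^3 + 144·x^4 + 144·x^5)·Dx^2  (order 2).
h: a_k = 13, -27, 65, -243, 793, -2187, 6305, …
ICs: h(0) = 13, h′(0) = -27.

f: a_k = 0, 4, 0, -16/3, 0, 64/5, 0, …
g: a_k = 0, 9, -27/2, 27, -243/4, 729/5, -729/2, …
Sum ⇒ L₀ = lclm(L_f,L_g) in ℚ(x)⟨Dx⟩.
h=h₀': d/dx-closure on L₀ ⇒ L.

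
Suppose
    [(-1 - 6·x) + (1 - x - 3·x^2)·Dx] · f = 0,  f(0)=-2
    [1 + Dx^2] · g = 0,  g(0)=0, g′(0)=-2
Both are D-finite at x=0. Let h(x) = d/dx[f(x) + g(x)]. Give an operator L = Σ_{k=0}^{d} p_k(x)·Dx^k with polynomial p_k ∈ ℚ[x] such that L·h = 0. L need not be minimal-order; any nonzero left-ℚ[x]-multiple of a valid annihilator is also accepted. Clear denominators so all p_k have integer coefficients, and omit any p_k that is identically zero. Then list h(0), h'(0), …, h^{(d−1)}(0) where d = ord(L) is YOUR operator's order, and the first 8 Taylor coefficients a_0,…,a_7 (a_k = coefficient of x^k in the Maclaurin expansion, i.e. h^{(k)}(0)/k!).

f: a_k = -2, -2, -8, -14, -38, -80, -194, -434, …
g: a_k = 0, -2, 0, 1/3, 0, -1/60, 0, 1/2520, …
Sum ⇒ L₀ = lclm(L_f,L_g) in ℚ(x)⟨Dx⟩.
Derive L from L₀ (diff closure).
L = (464 + 2522·x + 8618·x^2 + 6330·x^3 + 9630·x^4 + 486·x^5 + 486·x^6) + (-43 - 249·x + 114·x^2 + 559·x^3 + 1500·x^4 + 1863·x^5 + 189·x^6 + 162·x^7)·Dx + (464 + 2522·x + 8618·x^2 + 6330·x^3 + 9630·x^4 + 486·x^5 + 486·x^6)·Dx^2 + (-43 - 249·x + 114·x^2 + 559·x^3 + 1500·x^4 + 1863·x^5 + 189·x^6 + 162·x^7)·Dx^3  (order 3).
h: a_k = -4, -16, -41, -152, -4801/12, -1164, -1093679/360, -8128, …
ICs: h(0) = -4, h′(0) = -16, h′′(0) = -82.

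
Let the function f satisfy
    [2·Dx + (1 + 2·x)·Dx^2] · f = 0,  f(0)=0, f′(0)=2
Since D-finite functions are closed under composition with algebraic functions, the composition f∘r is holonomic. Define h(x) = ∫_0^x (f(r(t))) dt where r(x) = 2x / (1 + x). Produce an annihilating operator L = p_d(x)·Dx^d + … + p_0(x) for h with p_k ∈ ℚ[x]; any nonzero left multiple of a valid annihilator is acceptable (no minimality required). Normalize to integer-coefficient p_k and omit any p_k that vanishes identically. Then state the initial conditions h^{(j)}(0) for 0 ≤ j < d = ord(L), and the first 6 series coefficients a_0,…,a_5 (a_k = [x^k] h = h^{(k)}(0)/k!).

L = (6 + 10·x)·Dx^2 + (1 + 6·x + 5·x^2)·Dx^3  (order 3).
h: a_k = 0, 0, 2, -4, 31/3, -156/5, …
ICs: h(0) = 0, h′(0) = 0, h′′(0) = 4.

f: a_k = 0, 2, -2, 8/3, -4, 32/5, …
L₀ from L_f via x↦r, Dx↦r'^{-1}Dx.
Integrate: L := L₀·Dx.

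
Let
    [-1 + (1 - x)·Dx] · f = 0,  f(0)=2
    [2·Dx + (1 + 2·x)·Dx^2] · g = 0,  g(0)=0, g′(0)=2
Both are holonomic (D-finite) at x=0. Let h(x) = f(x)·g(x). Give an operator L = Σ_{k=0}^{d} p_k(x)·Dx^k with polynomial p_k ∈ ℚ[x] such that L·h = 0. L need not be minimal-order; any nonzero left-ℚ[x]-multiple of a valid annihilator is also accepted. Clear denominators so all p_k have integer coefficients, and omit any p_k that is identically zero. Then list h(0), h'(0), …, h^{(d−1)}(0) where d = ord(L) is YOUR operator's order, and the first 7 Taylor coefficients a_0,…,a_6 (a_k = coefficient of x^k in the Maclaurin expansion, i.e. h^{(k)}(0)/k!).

L = 2 + 6·x·Dx + (-1 - x + 2·x^2)·Dx^2  (order 2).
h: a_k = 0, 4, 0, 16/3, -8/3, 152/15, -56/5, …
ICs: h(0) = 0, h′(0) = 4.

f: a_k = 2, 2, 2, 2, 2, 2, 2, …
g: a_k = 0, 2, -2, 8/3, -4, 32/5, -32/3, …
h₀=f·g: eliminate ⇒ L₀, order ≤ 1·2.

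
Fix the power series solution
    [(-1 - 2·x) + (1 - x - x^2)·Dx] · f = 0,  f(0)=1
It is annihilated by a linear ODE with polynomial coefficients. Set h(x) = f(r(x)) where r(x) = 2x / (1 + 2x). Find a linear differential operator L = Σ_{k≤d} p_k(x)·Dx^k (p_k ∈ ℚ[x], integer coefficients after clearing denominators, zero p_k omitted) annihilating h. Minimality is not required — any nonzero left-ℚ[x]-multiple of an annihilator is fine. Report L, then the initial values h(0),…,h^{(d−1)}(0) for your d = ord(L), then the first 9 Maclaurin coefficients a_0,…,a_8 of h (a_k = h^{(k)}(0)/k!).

L = (2 + 12·x) + (-1 - 4·x + 8·x^3)·Dx  (order 1).
h: a_k = 1, 2, 4, 0, 16, -32, 128, -384, 1280, …
ICs: h(0) = 1.

f: a_k = 1, 1, 2, 3, 5, 8, 13, 21, 34, …
h₀=f(r): pull back L_f along r ⇒ L₀.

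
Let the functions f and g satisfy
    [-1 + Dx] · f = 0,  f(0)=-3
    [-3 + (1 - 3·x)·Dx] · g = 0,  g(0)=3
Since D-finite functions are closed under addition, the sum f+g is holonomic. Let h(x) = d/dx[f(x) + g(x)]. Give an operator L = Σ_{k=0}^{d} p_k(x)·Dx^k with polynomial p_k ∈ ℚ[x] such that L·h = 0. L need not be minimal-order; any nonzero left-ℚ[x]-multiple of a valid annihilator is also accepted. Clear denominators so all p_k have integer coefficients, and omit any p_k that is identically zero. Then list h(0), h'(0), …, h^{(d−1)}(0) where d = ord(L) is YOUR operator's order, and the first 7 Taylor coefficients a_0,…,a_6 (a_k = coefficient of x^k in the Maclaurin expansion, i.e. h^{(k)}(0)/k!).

L = (48 + 18·x) + (-53 - 6·x + 9·x^2)·Dx + (5 - 12·x - 9·x^2)·Dx^2  (order 2).
h: a_k = 6, 51, 483/2, 1943/2, 29159/8, 524879/40, 11022479/240, …
ICs: h(0) = 6, h′(0) = 51.

f: a_k = -3, -3, -3/2, -1/2, -1/8, -1/40, -1/240, …
g: a_k = 3, 9, 27, 81, 243, 729, 2187, …
f+g: L₀ = lclm(L_f,L_g), ord ≤ 1+1.
h₀' ⇒ L via d/dx closure of L₀.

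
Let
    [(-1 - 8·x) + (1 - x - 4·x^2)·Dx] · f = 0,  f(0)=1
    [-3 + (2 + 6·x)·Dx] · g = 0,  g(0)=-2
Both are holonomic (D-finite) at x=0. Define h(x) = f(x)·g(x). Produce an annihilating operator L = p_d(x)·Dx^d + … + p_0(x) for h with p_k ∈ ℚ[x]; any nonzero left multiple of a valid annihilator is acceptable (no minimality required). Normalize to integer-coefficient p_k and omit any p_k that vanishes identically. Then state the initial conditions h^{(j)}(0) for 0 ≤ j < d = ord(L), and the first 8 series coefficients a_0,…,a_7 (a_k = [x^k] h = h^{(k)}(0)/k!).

f: a_k = 1, 1, 5, 9, 29, 65, 181, 441, …
g: a_k = -2, -3, 9/4, -27/8, 405/64, -1701/128, 15309/512, -72171/1024, …
Product ⇒ symmetric product L₀, ord ≤ 1.
L = (5 + 19·x + 36·x^2) + (-2 - 4·x + 14·x^2 + 24·x^3)·Dx  (order 1).
h: a_k = -2, -5, -43/4, -273/8, -4531/64, -28235/128, -242623/512, -1460937/1024, …
ICs: h(0) = -2.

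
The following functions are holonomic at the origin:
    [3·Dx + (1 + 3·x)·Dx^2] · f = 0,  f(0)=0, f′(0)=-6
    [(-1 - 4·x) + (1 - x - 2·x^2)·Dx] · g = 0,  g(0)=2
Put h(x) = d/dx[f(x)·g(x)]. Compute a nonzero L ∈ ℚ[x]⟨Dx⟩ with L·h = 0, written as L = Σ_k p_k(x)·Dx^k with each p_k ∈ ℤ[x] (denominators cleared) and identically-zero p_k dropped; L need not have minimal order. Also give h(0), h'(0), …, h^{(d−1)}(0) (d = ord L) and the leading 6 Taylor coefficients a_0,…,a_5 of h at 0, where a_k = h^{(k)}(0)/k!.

f: a_k = 0, -6, 9, -18, 81/2, -486/5, …
g: a_k = 2, 2, 6, 10, 22, 42, …
h₀=f·g: eliminate ⇒ L₀, order ≤ 2·1.
h₀' ⇒ L via d/dx closure of L₀.
L = (192 + 756·x + 1296·x^2) + (3 + 165·x + 864·x^2 + 1008·x^3)·Dx + (-7 - 38·x - 13·x^2 + 162·x^3 + 144·x^4)·Dx^2  (order 2).
h: a_k = -12, 12, -162, 156, -1317, 9018/5, …
ICs: h(0) = -12, h′(0) = 12.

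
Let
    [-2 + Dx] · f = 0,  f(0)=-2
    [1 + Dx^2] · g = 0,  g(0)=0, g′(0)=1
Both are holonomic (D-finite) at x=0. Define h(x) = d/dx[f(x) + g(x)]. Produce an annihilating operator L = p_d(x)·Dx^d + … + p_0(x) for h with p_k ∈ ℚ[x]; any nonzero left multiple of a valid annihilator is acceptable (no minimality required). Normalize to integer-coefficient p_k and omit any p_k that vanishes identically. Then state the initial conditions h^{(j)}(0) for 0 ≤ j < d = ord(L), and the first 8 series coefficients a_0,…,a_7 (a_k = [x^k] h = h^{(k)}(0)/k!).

f: a_k = -2, -4, -4, -8/3, -4/3, -8/15, -8/45, -16/315, …
g: a_k = 0, 1, 0, -1/6, 0, 1/120, 0, -1/5040, …
Sum ⇒ L₀ = lclm(L_f,L_g) in ℚ(x)⟨Dx⟩.
h₀' ⇒ L via d/dx closure of L₀.
L = 2 - Dx + 2·Dx^2 - Dx^3  (order 3).
h: a_k = -3, -8, -17/2, -16/3, -21/8, -16/15, -257/720, -32/315, …
ICs: h(0) = -3, h′(0) = -8, h′′(0) = -17.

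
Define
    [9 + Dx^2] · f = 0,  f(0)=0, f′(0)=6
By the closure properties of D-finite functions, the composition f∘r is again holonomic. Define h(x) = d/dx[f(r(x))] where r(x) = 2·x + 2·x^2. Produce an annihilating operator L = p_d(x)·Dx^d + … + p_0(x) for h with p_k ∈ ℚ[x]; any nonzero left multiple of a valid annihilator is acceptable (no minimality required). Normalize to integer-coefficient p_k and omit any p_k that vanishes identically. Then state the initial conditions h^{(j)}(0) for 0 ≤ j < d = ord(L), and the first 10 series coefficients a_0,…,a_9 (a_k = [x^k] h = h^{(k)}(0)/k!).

L = (48 + 288·x + 864·x^2 + 1152·x^3 + 576·x^4) + (-6 - 12·x)·Dx + (1 + 4·x + 4·x^2)·Dx^2  (order 2).
h: a_k = 12, 24, -216, -864, -432, 3456, 41472/5, 20736/5, -513216/35, -228096/7, …
ICs: h(0) = 12, h′(0) = 24.

f: a_k = 0, 6, 0, -9, 0, 81/20, 0, -243/280, 0, 243/2240, …
Change of var in L_f (x↦r) gives L₀.
h=h₀': d/dx-closure on L₀ ⇒ L.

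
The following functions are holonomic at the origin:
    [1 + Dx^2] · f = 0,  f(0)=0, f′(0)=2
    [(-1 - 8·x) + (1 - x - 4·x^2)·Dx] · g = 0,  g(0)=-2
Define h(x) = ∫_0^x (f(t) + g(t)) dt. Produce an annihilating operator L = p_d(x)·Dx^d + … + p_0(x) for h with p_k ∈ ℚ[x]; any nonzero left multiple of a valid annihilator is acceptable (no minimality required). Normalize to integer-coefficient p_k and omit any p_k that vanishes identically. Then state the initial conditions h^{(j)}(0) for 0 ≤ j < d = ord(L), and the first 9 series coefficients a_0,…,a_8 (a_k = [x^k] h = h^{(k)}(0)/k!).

L = (-55 - 486·x - 553·x^2 - 1488·x^3 - 80·x^4 - 128·x^5)·Dx + (11 + 11·x + 23·x^2 - 169·x^3 - 348·x^4 - 48·x^5 - 64·x^6)·Dx^2 + (-55 - 486·x - 553·x^2 - 1488·x^3 - 80·x^4 - 128·x^5)·Dx^3 + (11 + 11·x + 23·x^2 - 169·x^3 - 348·x^4 - 48·x^5 - 64·x^6)·Dx^4  (order 4).
h: a_k = 0, -2, 0, -10/3, -55/12, -58/5, -7799/360, -362/7, -2222641/20160, …
ICs: h(0) = 0, h′(0) = -2, h′′(0) = 0, h′′′(0) = -20.

f: a_k = 0, 2, 0, -1/3, 0, 1/60, 0, -1/2520, 0, …
g: a_k = -2, -2, -10, -18, -58, -130, -362, -882, -2330, …
f+g: L₀ = lclm(L_f,L_g), ord ≤ 2+1.
h=∫h₀ ⇒ L = L₀·Dx.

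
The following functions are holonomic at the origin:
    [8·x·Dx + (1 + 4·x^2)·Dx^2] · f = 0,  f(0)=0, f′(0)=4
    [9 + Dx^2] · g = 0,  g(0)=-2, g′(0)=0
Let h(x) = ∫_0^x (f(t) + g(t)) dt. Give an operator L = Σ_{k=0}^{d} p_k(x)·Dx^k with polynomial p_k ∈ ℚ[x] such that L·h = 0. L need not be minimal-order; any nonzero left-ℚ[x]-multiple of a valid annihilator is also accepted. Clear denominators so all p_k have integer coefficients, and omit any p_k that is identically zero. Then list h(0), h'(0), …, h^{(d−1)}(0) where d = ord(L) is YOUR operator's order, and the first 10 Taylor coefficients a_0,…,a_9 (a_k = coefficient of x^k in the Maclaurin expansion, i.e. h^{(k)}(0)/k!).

f: a_k = 0, 4, 0, -16/3, 0, 64/5, 0, -256/7, 0, 1024/9, …
g: a_k = -2, 0, 9, 0, -27/4, 0, 81/40, 0, -729/2240, 0, …
h₀=f+g: left-lcm gives L₀, ord ≤ 4.
∫: right-multiply L₀ by Dx.
L = (-2808·x + 19008·x^3 + 10368·x^5)·Dx^2 + (9 + 1548·x^2 + 7344·x^4 + 5184·x^6)·Dx^3 + (-312·x + 2112·x^3 + 1152·x^5)·Dx^4 + (1 + 172·x^2 + 816·x^4 + 576·x^6)·Dx^5  (order 5).
h: a_k = 0, -2, 2, 3, -4/3, -27/20, 32/15, 81/280, -32/7, -81/2240, …
ICs: h(0) = 0, h′(0) = -2, h′′(0) = 4, h′′′(0) = 18, h′′′′(0) = -32.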